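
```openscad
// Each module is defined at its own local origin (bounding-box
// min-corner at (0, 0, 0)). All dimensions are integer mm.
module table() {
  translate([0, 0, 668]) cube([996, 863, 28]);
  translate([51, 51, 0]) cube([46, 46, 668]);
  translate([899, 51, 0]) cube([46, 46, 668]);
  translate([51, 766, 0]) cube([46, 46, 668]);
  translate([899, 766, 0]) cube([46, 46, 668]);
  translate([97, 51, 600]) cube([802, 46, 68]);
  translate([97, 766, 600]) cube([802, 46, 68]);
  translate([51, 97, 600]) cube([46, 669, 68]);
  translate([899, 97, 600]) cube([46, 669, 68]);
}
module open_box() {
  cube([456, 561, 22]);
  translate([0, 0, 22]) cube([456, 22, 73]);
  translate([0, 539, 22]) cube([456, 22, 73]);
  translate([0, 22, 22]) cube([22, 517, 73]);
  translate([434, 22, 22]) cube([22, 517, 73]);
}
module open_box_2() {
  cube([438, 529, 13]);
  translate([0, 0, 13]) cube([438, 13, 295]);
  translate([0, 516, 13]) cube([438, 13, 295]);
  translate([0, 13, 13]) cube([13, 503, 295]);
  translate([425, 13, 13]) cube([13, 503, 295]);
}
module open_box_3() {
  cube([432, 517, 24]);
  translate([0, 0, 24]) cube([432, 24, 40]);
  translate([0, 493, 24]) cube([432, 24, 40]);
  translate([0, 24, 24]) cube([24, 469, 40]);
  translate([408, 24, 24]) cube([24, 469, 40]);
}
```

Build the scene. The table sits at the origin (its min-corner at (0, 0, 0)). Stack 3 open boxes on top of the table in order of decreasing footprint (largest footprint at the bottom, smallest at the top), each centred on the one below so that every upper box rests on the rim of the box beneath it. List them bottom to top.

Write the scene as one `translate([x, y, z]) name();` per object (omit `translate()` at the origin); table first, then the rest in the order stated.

table();
translate([270, 151, 696]) open_box();
translate([279, 167, 791]) open_box_2();
translate([282, 173, 1099]) open_box_3();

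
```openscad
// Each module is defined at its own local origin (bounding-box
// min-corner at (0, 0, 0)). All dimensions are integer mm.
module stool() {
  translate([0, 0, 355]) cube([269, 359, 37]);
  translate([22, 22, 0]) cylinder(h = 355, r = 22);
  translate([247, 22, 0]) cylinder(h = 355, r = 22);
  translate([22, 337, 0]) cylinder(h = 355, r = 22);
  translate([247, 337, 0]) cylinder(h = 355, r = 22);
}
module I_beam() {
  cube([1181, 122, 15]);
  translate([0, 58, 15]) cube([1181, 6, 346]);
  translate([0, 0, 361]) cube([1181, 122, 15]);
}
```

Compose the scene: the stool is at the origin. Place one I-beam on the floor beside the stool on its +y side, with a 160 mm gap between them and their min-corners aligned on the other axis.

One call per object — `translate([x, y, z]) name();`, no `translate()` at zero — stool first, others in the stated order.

stool();
translate([0, 519, 0]) I_beam();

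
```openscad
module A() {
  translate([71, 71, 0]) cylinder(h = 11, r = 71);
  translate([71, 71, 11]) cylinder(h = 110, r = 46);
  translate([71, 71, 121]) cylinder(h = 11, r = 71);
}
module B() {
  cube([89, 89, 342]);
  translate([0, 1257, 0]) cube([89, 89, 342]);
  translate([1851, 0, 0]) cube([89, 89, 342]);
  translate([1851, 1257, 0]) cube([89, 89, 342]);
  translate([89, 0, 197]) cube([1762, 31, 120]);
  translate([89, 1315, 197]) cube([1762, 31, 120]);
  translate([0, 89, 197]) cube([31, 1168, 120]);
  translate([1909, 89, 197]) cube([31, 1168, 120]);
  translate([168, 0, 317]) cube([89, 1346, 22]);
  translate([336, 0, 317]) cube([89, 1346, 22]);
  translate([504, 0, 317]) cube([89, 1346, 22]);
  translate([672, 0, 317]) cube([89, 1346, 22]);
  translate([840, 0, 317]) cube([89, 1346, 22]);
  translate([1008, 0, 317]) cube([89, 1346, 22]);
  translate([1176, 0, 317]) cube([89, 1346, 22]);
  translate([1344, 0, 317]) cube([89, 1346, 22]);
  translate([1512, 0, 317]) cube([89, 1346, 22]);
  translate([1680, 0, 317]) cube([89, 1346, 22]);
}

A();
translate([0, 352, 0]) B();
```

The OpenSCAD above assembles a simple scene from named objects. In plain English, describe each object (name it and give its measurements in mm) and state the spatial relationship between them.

A is a spool: two coaxial disc flanges of radius 71 mm and thickness 11 mm, joined by a core cylinder of radius 46 mm and height 110 mm. The lower flange rests on z = 0 and the three cylinders share a vertical axis.

B is a bed frame 1940 mm long (x) by 1346 mm wide (y). Four 89×89 mm corner posts, 342 mm tall, at the corners of the footprint. Four rails of 31 mm thickness and 120 mm height run between adjacent posts with their undersides at z = 197 mm, their outer faces flush with the outside of the frame (the two x-running rails run between the posts' inner faces; the two y-running rails run between the posts' inner faces). 10 slats, each 89 mm wide (x) and 22 mm thick, lie across the top of the two x-running rails, running the full 1346 mm width of the frame in y; the slats are evenly spaced along x between the inner faces of the end posts with equal gaps (rounded down to the nearest mm) at the −x end and between each pair — any rounding remainder accumulates at the +x end.

The bed frame is on the floor beside the spool on its +y side.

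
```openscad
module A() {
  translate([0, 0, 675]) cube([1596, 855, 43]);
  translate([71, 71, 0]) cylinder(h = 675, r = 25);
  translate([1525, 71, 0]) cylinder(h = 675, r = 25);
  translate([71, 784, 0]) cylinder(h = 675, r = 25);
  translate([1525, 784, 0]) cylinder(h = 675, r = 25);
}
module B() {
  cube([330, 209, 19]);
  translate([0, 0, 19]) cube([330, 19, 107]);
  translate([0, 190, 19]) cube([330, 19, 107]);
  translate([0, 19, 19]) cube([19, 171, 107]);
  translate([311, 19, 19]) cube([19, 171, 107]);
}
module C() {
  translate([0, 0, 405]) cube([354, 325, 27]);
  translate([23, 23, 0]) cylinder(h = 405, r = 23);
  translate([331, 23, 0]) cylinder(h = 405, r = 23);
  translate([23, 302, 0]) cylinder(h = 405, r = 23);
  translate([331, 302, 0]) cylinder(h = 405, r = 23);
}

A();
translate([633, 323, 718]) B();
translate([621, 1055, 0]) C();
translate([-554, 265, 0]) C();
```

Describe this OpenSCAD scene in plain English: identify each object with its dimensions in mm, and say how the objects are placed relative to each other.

A is a rectangular dining table. The top is 1596×855×43 mm with its upper surface at z = 718 mm. It stands on four round legs of 50 mm diameter, each leg's bounding box inset 46 mm from the nearest pair of top edges, running from the floor to the underside of the top.

B is an open storage box with external size 330×209×126 mm and wall thickness 19 mm (the base is also 19 mm thick). The base covers the whole footprint; the four walls stand on the base, with the y-facing walls full-width and the x-facing walls fitting between their inner faces.

C is a simple wooden stool: a rectangular seat 354 mm (x) by 325 mm (y), 27 mm thick, top face at z = 432 mm, on four round legs, each 46 mm in diameter. The legs rest on z = 0, each leg's axis is inset half a diameter from the nearest pair of seat edges (so the leg's bounding box is flush with the corner).

The open box is on top of the table, centred. Two stools sit around the table at the +y, −x sides.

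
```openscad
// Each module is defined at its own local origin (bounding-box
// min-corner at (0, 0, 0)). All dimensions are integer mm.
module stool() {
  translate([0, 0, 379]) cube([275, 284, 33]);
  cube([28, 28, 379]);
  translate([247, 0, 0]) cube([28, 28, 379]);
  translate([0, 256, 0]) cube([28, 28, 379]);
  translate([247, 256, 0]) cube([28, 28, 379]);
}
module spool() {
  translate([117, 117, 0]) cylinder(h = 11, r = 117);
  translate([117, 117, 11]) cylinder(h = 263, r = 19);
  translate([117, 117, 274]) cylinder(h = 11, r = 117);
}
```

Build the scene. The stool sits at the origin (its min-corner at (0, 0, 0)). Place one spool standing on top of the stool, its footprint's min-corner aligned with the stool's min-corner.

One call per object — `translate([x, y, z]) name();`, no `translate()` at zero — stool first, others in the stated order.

stool();
translate([0, 0, 412]) spool();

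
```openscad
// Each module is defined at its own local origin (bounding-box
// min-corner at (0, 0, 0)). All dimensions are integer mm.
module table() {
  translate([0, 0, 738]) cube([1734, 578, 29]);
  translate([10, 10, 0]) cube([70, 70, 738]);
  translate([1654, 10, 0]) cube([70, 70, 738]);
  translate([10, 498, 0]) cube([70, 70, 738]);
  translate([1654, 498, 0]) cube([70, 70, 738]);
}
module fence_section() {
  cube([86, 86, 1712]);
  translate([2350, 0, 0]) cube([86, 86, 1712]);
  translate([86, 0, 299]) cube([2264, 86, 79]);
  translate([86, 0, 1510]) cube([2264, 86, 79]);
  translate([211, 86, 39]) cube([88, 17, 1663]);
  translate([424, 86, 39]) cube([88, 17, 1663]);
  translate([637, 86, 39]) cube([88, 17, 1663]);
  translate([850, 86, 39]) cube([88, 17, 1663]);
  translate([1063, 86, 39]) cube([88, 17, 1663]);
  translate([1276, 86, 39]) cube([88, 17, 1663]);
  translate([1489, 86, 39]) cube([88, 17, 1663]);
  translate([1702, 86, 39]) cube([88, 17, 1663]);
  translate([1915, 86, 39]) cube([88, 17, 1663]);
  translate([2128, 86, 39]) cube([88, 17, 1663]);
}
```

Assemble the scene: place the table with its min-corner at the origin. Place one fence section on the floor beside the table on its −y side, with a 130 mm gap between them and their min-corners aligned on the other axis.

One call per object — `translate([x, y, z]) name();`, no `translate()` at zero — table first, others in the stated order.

table();
translate([0, -233, 0]) fence_section();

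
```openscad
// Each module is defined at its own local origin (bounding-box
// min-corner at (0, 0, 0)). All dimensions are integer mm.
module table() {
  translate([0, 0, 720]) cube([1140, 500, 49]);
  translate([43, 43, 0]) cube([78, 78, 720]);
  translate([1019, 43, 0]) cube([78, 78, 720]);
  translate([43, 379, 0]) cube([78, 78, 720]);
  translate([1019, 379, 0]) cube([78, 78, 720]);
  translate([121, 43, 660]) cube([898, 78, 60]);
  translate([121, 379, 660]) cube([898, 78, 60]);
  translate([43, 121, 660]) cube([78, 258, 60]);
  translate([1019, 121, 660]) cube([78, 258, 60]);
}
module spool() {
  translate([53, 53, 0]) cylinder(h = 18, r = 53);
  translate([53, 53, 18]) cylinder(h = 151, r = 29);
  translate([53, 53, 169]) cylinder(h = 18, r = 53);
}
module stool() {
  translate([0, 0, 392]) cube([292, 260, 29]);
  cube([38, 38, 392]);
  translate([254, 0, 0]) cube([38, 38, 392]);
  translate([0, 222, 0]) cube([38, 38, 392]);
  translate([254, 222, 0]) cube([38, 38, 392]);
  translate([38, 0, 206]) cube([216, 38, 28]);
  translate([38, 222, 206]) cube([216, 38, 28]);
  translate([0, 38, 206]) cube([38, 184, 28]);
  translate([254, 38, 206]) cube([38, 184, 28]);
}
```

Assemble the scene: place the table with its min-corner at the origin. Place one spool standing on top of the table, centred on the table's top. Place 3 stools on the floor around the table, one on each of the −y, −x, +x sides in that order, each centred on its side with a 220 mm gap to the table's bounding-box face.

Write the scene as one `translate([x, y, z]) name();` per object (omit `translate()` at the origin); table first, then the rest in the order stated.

table();
translate([517, 197, 769]) spool();
translate([424, -480, 0]) stool();
translate([-512, 120, 0]) stool();
translate([1360, 120, 0]) stool();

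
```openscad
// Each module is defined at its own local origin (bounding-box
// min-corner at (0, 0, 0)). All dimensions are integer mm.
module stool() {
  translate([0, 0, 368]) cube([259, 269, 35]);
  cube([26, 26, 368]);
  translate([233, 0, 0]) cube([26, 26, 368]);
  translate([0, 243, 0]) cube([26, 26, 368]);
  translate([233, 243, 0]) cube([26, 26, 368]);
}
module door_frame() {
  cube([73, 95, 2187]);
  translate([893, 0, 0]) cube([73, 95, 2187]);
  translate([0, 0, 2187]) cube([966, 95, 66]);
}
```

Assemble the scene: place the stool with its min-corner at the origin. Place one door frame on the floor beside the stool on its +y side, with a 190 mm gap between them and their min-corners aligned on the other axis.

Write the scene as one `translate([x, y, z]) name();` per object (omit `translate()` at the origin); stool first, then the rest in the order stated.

stool();
translate([0, 459, 0]) door_frame();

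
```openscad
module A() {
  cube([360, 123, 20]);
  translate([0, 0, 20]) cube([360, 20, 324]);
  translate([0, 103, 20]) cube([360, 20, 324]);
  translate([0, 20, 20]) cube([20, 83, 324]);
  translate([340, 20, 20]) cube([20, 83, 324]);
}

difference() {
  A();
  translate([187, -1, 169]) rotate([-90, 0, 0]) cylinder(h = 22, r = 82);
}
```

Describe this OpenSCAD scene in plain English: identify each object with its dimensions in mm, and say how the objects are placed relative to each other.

A is an open-topped rectangular box: outside dimensions 360×123×344 mm, with a uniform wall and base thickness of 20 mm. The base is a full 360×123 slab on the floor; four walls sit on top of the base. The front and back walls (the −y and +y sides) span the full width; the two side walls fit between them.

The open box has a circular hole of radius 82 mm through its front wall, centred at (x = 187, z = 169).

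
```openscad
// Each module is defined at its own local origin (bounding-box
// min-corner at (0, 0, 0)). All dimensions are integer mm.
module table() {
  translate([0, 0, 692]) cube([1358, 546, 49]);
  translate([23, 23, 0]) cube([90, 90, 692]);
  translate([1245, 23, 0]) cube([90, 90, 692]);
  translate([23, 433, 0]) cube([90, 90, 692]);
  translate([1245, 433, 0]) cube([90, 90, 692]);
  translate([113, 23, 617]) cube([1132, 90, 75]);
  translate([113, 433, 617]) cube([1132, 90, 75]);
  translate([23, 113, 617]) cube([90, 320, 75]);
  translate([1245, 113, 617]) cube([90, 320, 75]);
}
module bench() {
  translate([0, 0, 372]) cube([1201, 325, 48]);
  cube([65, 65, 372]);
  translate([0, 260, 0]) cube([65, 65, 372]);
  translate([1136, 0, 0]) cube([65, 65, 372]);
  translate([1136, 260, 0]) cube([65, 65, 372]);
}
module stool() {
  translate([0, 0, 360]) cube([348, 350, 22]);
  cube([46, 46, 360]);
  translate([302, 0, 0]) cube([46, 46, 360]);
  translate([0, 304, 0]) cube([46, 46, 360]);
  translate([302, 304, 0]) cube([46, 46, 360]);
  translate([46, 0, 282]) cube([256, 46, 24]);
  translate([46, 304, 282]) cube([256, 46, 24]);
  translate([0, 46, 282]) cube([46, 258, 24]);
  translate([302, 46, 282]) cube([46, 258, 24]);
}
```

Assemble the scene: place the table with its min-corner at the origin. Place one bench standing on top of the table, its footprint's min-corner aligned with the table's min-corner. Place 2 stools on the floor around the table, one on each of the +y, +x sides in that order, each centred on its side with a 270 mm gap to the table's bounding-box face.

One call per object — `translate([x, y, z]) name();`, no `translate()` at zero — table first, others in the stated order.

table();
translate([0, 0, 741]) bench();
translate([505, 816, 0]) stool();
translate([1628, 98, 0]) stool();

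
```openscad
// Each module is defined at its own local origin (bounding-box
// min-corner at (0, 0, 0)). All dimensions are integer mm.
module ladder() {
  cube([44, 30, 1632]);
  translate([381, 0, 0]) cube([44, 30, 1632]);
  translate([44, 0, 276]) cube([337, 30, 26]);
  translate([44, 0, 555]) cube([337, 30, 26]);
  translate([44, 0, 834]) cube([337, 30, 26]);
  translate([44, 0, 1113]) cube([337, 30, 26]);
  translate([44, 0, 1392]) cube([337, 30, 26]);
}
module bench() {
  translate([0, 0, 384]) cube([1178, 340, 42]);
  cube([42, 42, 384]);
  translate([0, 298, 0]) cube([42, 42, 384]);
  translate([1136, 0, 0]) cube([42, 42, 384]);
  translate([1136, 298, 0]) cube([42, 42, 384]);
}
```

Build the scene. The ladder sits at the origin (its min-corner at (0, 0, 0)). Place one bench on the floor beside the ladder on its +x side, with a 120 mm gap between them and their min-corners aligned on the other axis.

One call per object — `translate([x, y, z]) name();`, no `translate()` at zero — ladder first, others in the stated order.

ladder();
translate([545, 0, 0]) bench();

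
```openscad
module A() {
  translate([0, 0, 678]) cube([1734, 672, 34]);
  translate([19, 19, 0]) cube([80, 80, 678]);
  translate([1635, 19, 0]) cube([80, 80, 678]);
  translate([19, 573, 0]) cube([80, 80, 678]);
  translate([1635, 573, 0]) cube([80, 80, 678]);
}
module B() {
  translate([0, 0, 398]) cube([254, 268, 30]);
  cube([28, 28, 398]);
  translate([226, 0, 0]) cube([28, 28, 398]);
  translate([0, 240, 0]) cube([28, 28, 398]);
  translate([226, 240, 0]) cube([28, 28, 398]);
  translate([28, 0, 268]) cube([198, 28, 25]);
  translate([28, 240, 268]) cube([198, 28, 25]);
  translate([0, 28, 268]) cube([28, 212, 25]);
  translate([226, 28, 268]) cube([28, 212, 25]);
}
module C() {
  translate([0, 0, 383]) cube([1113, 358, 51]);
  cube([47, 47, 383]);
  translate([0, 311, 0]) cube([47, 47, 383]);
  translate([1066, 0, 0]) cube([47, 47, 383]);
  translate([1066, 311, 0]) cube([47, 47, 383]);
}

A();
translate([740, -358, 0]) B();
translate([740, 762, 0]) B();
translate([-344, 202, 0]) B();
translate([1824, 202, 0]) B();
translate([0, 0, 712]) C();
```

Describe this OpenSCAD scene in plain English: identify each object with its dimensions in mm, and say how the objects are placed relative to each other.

A is a rectangular dining table. The top is 1734×672×34 mm with its upper surface at z = 712 mm. It stands on four 80×80 mm square legs, each inset 19 mm from the nearest pair of top edges, running from the floor to the underside of the top.

B is a four-legged stool. The seat is 254×268 mm, 30 mm thick, top at z = 428 mm. It stands on four square legs, each 28×28 mm in cross-section, from z = 0 to the seat underside, each flush with a corner of the seat. Four stretchers, 28 mm wide and 25 mm tall, connect adjacent legs with their undersides at z = 268 mm, each running between the inner faces of the legs it joins and aligned with the legs' outer faces on the other axis.

C is a bench: a 1113×358 mm seat slab, 51 mm thick, top at z = 434 mm, on four 47×47 mm square legs flush with the seat corners and standing on z = 0.

Four stools sit around the table at the −y, +y, −x, +x sides. The bench is on top of the table.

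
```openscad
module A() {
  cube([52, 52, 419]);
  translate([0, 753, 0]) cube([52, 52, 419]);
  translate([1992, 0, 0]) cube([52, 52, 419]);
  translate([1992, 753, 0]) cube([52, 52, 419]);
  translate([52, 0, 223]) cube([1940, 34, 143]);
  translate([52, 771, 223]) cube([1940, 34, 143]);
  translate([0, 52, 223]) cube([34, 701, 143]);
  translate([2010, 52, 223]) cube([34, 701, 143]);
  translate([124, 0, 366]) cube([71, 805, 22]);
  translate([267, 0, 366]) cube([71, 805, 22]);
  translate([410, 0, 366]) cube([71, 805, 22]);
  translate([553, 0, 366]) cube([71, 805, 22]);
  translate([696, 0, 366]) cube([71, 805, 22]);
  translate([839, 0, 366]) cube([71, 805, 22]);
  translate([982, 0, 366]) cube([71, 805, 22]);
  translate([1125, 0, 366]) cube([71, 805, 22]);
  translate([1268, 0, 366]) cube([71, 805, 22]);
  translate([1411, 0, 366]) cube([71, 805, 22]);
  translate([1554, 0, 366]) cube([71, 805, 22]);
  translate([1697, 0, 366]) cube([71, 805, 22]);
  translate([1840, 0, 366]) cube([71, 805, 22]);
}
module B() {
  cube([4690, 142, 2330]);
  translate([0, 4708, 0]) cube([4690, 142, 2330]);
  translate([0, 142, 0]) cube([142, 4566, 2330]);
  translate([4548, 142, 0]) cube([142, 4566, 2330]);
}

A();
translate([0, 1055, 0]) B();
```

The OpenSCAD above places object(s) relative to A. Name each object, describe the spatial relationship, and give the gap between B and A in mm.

The house frame's nearest face is 250 mm from the bed frame's +y face.

A is a bed frame. B is a house frame. The house frame is on the floor beside the bed frame on its +y side. The gap between the house frame and the bed frame is 250 mm.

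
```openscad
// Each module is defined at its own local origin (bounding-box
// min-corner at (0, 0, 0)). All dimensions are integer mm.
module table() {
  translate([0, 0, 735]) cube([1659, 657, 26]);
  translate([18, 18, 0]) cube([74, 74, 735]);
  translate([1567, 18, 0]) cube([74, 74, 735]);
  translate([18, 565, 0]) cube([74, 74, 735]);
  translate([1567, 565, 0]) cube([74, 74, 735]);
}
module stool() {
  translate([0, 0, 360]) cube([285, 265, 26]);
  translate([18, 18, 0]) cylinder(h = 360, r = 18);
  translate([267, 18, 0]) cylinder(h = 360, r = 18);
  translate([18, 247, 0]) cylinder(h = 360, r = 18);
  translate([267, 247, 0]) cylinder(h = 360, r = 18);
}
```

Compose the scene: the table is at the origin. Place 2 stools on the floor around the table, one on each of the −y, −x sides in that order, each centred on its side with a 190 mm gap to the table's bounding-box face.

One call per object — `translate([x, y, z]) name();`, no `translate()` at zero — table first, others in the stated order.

table();
translate([687, -455, 0]) stool();
translate([-475, 196, 0]) stool();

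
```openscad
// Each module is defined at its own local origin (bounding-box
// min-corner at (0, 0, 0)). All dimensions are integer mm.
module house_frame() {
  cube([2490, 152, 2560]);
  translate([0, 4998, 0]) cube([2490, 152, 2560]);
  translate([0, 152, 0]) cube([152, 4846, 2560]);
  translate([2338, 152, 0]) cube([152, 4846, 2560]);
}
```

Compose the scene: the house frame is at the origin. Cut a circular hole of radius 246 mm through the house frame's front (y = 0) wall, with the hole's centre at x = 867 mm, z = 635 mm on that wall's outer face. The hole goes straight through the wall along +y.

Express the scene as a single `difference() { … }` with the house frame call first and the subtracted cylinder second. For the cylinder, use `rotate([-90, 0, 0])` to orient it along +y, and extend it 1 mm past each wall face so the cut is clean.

difference() {
  house_frame();
  translate([867, -1, 635]) rotate([-90, 0, 0]) cylinder(h = 154, r = 246);
}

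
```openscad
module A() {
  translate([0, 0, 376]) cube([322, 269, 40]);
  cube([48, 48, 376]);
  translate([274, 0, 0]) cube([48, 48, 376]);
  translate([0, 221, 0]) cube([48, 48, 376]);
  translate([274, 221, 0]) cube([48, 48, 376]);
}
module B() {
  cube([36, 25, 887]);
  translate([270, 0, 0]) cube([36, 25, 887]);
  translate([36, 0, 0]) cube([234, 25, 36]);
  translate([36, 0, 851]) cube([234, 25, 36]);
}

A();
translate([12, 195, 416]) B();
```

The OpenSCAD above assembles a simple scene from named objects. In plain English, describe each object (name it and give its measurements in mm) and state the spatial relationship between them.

A is a four-legged stool. The seat is a 322×269×40 mm slab whose top surface is at z = 416 mm; four square legs, each 48×48 mm in cross-section, run from the floor (z = 0) to the underside of the seat, each flush with a corner of the seat.

B is a picture frame with a 234×815 mm rectangular opening (x by z) and a uniform 36 mm border on every side. Frame depth is 25 mm along y. It is built from two vertical stiles running the full outside height and two horizontal rails spanning the gap between the stiles.

The picture frame is on top of the stool.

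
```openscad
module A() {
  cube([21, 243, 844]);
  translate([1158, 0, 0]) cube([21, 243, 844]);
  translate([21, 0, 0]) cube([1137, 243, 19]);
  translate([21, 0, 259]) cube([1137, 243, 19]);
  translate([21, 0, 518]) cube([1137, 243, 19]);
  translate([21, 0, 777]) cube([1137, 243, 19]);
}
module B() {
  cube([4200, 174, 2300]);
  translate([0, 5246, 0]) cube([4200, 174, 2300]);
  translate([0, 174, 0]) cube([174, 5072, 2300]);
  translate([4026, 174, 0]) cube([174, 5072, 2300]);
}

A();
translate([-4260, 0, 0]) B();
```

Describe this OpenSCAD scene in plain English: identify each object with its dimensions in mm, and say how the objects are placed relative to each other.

A is an open bookshelf. Two side panels, each 21 mm thick, 243 mm deep and 844 mm tall, stand 1179 mm apart (outside-to-outside). Between them sit 4 shelves, each 19 mm thick and 243 mm deep, spanning the full gap between the sides. The bottom shelf rests on the floor (its underside at z = 0) and the clear gap between one shelf's top and the next shelf's underside is 240 mm.

B is a box-shaped house frame (walls only): outside footprint 4200×5420 mm, wall height 2300 mm, wall thickness 174 mm. The two y-facing walls run the full x-width; the two x-facing walls fit between the inner faces of the y-facing walls.

The house frame is on the floor beside the bookshelf on its −x side.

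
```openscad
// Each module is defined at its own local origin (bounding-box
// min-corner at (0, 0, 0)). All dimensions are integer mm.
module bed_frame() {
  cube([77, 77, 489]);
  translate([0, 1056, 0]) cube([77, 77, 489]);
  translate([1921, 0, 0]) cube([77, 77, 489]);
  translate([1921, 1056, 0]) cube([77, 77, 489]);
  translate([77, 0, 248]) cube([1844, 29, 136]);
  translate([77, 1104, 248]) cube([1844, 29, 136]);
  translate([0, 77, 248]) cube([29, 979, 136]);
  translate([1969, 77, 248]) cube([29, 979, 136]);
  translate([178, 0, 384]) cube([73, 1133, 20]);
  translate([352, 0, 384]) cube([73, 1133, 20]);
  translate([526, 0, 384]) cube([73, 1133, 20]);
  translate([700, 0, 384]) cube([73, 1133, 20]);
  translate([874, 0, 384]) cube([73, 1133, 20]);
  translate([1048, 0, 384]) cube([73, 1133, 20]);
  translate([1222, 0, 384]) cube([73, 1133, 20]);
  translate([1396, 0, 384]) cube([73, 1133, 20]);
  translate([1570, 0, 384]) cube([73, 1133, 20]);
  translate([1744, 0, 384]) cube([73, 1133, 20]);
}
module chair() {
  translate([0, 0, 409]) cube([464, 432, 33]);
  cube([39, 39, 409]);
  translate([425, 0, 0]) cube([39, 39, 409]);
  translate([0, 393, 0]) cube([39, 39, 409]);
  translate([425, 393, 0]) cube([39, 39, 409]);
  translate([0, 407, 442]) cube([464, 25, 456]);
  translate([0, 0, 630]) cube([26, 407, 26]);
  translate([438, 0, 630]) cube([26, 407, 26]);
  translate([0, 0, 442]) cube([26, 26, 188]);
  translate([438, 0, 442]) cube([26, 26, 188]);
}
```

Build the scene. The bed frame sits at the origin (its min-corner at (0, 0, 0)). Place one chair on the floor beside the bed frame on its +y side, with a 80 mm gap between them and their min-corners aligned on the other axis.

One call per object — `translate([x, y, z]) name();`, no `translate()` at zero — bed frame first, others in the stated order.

bed_frame();
translate([0, 1213, 0]) chair();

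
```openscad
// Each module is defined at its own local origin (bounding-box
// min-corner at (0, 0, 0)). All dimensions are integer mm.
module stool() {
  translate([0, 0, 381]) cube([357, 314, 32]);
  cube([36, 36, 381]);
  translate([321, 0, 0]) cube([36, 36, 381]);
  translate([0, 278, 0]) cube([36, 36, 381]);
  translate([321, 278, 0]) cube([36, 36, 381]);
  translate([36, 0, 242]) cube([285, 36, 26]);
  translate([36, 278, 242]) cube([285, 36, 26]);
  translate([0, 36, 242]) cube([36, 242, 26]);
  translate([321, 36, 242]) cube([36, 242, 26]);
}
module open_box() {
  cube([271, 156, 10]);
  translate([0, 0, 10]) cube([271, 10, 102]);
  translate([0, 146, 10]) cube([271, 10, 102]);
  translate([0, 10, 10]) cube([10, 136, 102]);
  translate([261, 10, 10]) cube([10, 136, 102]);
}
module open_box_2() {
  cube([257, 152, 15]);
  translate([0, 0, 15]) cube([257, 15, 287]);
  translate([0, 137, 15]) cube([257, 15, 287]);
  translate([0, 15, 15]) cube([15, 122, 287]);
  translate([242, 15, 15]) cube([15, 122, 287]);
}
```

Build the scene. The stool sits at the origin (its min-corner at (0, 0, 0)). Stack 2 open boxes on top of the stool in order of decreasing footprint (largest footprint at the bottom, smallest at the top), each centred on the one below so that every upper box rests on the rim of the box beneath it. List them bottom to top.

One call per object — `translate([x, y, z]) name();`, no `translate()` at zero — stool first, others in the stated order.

stool();
translate([43, 79, 413]) open_box();
translate([50, 81, 525]) open_box_2();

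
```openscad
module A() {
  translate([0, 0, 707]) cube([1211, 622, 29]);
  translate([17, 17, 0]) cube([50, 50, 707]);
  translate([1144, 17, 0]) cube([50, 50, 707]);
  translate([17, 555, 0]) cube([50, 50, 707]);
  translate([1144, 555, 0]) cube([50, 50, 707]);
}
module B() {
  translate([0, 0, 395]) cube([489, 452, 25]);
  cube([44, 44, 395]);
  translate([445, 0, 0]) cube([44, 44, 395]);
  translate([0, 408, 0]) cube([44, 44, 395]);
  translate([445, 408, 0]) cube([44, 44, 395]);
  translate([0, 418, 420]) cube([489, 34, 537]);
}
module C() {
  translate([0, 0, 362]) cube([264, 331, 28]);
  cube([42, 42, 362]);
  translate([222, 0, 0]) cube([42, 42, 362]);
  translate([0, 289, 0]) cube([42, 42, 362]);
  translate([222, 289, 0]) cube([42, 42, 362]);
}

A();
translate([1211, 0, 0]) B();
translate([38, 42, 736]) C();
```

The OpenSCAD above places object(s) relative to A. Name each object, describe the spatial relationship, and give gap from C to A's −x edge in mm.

A is a table. B is a chair. C is a stool. The chair is against the table's +x side, with their −y faces flush. The stool is on top of the table. The gap from the stool to the table's −x edge is 38 mm.

The stool's min-x is at 38; the table's min-x is 0; gap = 38 mm.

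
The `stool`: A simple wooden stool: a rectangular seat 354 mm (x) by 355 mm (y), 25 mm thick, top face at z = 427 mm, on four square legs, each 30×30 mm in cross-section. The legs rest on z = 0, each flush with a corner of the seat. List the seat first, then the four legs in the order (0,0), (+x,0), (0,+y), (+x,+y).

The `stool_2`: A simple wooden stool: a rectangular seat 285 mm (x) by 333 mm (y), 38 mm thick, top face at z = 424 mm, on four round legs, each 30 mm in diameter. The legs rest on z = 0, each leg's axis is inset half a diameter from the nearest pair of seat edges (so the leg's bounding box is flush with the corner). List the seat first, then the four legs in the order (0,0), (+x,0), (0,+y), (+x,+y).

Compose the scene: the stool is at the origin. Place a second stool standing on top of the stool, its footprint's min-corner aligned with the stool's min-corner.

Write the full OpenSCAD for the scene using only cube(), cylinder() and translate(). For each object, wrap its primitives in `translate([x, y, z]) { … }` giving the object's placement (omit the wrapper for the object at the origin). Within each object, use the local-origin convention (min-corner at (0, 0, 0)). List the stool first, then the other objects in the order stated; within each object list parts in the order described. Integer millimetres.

translate([0, 0, 402]) cube([354, 355, 25]);
cube([30, 30, 402]);
translate([324, 0, 0]) cube([30, 30, 402]);
translate([0, 325, 0]) cube([30, 30, 402]);
translate([324, 325, 0]) cube([30, 30, 402]);
translate([0, 0, 427]) {
  translate([0, 0, 386]) cube([285, 333, 38]);
  translate([15, 15, 0]) cylinder(h = 386, r = 15);
  translate([270, 15, 0]) cylinder(h = 386, r = 15);
  translate([15, 318, 0]) cylinder(h = 386, r = 15);
  translate([270, 318, 0]) cylinder(h = 386, r = 15);
}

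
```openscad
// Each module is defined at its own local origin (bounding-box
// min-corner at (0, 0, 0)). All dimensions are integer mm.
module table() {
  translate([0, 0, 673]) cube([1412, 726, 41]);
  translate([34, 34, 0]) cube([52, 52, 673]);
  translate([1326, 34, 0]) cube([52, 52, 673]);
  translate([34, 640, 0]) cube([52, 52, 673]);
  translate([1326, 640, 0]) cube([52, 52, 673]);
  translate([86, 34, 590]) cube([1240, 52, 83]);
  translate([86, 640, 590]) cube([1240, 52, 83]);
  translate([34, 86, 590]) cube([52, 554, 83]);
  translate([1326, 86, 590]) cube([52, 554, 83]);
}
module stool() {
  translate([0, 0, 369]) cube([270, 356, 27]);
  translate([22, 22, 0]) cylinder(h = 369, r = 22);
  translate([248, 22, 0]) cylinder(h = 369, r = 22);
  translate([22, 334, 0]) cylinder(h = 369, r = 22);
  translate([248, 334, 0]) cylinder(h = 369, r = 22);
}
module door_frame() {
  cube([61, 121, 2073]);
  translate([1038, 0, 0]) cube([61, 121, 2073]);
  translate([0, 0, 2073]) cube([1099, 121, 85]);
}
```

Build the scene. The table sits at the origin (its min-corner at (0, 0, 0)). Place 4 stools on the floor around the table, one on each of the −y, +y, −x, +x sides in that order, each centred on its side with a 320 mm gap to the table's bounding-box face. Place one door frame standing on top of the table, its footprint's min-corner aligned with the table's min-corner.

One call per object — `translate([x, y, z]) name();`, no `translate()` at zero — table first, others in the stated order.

table();
translate([571, -676, 0]) stool();
translate([571, 1046, 0]) stool();
translate([-590, 185, 0]) stool();
translate([1732, 185, 0]) stool();
translate([0, 0, 714]) door_frame();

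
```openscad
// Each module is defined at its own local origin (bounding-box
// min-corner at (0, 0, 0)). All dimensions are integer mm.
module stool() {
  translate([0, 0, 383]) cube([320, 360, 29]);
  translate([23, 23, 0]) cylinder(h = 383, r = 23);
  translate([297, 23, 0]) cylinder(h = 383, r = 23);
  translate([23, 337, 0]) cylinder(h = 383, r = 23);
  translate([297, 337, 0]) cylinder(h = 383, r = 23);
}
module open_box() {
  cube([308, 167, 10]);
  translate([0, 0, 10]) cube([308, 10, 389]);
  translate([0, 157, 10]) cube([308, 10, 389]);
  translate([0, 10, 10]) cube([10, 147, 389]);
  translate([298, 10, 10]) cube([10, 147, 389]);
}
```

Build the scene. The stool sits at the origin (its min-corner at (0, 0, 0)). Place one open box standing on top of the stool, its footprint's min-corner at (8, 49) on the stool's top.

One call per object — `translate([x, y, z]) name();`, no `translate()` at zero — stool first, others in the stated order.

stool();
translate([8, 49, 412]) open_box();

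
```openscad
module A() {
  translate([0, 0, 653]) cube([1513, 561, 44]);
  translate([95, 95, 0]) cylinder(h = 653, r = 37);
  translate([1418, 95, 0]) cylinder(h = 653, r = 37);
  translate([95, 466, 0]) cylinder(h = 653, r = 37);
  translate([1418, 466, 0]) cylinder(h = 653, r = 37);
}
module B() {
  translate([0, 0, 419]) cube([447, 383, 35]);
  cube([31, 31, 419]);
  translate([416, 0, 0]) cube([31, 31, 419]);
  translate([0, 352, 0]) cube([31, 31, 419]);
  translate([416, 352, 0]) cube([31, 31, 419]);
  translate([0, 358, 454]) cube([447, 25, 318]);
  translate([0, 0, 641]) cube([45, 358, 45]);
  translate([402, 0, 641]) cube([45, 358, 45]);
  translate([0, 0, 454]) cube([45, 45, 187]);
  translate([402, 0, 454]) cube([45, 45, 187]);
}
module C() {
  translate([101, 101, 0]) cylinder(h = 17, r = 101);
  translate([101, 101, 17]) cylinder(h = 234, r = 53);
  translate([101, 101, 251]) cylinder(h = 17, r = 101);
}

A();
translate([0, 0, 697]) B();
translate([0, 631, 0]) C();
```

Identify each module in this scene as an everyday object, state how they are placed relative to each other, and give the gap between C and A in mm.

A is a table. B is a chair. C is a spool. The chair is on top of the table. The spool is on the floor beside the table on its +y side. The gap between the spool and the table is 70 mm.

The spool's nearest face is 70 mm from the table's +y face.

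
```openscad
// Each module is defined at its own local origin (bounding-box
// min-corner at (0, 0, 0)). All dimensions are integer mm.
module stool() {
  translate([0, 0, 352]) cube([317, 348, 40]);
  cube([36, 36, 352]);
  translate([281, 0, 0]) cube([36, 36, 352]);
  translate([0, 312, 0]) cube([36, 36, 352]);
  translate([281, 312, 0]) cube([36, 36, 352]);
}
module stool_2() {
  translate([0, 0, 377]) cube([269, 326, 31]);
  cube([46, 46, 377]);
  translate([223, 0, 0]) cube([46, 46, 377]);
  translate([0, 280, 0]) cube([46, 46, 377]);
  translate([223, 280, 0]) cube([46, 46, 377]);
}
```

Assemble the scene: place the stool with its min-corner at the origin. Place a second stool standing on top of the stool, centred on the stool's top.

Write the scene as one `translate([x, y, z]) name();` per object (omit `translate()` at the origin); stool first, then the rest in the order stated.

stool();
translate([24, 11, 392]) stool_2();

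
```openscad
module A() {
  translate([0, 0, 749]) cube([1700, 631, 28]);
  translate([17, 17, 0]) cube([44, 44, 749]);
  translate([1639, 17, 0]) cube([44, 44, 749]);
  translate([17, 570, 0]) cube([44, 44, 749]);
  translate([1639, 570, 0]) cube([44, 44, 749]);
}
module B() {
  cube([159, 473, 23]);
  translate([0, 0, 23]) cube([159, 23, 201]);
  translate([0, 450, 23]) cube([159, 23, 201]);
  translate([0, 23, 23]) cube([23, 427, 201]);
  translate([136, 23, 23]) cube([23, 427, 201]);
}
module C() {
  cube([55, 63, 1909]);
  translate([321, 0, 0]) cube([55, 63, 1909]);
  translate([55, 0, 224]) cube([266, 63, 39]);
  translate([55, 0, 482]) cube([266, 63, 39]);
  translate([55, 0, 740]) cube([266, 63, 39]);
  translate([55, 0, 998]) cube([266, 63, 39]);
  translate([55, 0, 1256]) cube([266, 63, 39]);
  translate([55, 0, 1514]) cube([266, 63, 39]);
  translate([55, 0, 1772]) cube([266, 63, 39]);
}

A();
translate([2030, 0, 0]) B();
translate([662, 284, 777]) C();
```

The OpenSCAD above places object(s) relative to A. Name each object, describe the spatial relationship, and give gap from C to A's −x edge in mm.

The ladder's min-x is at 662; the table's min-x is 0; gap = 662 mm.

A is a table. B is an open box. C is a ladder. The open box is on the floor beside the table on its +x side. The ladder is on top of the table, centred. The gap from the ladder to the table's −x edge is 662 mm.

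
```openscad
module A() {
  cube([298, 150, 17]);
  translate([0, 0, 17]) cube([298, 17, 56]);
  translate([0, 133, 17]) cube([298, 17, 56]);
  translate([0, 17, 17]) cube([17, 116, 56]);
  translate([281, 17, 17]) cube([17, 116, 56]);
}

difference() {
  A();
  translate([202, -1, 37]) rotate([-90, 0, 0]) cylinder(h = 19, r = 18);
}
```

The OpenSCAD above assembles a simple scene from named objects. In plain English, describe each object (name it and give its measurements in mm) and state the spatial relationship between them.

A is an open-topped rectangular box: outside dimensions 298×150×73 mm, with a uniform wall and base thickness of 17 mm. The base is a full 298×150 slab on the floor; four walls sit on top of the base. The front and back walls (the −y and +y sides) span the full width; the two side walls fit between them.

The open box has a circular hole of radius 18 mm through its front wall, centred at (x = 202, z = 37).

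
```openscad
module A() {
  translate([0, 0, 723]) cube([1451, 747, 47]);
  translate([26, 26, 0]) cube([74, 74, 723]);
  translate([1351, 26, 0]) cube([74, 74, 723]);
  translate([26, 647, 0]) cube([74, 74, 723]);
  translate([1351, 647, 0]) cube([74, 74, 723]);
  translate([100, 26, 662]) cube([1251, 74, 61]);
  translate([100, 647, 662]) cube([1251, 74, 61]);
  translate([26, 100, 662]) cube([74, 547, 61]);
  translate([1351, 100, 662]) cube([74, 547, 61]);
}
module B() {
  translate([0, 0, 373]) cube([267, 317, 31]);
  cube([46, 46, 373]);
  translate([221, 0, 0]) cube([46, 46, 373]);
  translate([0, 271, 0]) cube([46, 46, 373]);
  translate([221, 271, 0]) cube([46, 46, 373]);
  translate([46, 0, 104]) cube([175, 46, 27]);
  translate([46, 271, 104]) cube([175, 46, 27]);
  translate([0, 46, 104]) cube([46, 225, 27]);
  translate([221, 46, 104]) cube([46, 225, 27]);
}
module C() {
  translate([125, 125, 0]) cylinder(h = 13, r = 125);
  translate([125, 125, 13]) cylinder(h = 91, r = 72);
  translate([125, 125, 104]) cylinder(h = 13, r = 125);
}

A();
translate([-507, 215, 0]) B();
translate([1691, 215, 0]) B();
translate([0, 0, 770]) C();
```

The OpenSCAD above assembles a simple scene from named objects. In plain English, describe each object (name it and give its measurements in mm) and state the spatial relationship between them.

A is a table: top 1451 mm (x) × 747 mm (y), 47 mm thick, upper face at z = 770 mm, on four 74×74 mm square legs, each inset 26 mm from the nearest pair of top edges, running from z = 0 to the bottom of the top. Four apron rails, 74 mm thick and 61 mm tall, run between adjacent legs with their top edges flush with the underside of the top and their outer faces flush with the legs' outer faces.

B is a four-legged stool. The seat is a 267×317×31 mm slab whose top surface is at z = 404 mm; four square legs, each 46×46 mm in cross-section, run from the floor (z = 0) to the underside of the seat, each flush with a corner of the seat. Four stretchers, 46 mm wide and 27 mm tall, connect adjacent legs with their undersides at z = 104 mm, each running between the inner faces of the legs it joins and aligned with the legs' outer faces on the other axis.

C is a spool: two coaxial disc flanges of radius 125 mm and thickness 13 mm, joined by a core cylinder of radius 72 mm and height 91 mm. The lower flange rests on z = 0 and the three cylinders share a vertical axis.

Two stools sit around the table at the −x, +x sides. The spool is on top of the table.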